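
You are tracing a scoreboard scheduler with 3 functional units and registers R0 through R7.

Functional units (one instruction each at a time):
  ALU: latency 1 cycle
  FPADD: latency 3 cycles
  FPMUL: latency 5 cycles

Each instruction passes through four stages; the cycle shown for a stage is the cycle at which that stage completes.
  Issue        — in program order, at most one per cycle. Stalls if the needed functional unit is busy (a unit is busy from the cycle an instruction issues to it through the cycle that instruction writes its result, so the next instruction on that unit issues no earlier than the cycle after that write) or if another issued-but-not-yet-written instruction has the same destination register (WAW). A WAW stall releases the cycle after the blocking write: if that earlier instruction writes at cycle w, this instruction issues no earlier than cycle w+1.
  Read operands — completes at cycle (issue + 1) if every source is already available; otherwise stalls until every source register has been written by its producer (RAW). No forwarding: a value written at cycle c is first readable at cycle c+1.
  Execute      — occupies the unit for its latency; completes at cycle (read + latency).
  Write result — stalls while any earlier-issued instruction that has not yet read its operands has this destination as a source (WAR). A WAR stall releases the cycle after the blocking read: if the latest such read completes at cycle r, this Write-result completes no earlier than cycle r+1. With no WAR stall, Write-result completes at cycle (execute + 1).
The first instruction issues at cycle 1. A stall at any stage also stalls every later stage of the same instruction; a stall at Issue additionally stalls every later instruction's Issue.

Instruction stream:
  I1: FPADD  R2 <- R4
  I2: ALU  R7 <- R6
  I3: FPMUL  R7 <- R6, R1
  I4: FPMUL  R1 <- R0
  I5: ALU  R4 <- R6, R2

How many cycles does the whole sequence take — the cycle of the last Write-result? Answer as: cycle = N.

[1] issue I1 (FPADD)
[2] I1 read-ops · issue I2 (ALU)
[3] I2 read-ops
[4] I2 finished on ALU
[5] I1 finished on FPADD · I2→R7
[6] I1→R2 · issue I3 (FPMUL)
[7] I3 read-ops
[12] I3 finished on FPMUL
[13] I3→R7
[14] issue I4 (FPMUL)
[15] I4 read-ops · issue I5 (ALU)
[16] I5 read-ops
[17] I5 finished on ALU
[18] I5→R4
[20] I4 finished on FPMUL
[21] I4→R1

cycle = 21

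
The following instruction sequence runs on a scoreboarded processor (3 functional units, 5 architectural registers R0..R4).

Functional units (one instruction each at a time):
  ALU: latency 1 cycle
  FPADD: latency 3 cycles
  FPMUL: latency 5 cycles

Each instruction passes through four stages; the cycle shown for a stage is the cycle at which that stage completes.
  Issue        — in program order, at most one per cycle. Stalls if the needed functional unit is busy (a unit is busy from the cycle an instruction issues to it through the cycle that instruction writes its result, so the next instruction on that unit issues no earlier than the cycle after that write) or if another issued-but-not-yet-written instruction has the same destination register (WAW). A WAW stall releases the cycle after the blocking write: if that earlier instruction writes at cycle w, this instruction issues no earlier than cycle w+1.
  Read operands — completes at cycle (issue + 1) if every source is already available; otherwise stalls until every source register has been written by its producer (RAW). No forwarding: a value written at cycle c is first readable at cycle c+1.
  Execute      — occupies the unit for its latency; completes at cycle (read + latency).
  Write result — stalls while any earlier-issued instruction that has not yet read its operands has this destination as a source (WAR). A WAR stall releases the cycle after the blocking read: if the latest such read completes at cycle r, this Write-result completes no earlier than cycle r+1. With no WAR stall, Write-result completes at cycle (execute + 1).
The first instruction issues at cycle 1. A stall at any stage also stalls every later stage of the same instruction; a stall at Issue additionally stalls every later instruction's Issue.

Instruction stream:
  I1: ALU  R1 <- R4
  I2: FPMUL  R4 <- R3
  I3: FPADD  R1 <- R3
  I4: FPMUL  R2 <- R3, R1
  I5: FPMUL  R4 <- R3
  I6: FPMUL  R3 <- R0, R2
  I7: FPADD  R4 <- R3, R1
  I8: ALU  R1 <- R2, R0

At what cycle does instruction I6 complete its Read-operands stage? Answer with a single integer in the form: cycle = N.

cycle = 27

  I1 | 1 | 2 | 3 | 4
  I2 | 2 | 3 | 8 | 9
  I3 | 5 | 6 | 9 | 10   WAW R1: wait I1 write@4
  I4 | 10 | 11 | 16 | 17   struct: FPMUL busy until I2 writes@9
  I5 | 18 | 19 | 24 | 25   struct: FPMUL busy until I4 writes@17
  I6 | 26 | 27 | 32 | 33   struct: FPMUL busy until I5 writes@25
  I7 | 27 | 34 | 37 | 38   RAW R3: wait I6 write@33
  I8 | 28 | 29 | 30 | 35   WAR R1: wait I7 read@34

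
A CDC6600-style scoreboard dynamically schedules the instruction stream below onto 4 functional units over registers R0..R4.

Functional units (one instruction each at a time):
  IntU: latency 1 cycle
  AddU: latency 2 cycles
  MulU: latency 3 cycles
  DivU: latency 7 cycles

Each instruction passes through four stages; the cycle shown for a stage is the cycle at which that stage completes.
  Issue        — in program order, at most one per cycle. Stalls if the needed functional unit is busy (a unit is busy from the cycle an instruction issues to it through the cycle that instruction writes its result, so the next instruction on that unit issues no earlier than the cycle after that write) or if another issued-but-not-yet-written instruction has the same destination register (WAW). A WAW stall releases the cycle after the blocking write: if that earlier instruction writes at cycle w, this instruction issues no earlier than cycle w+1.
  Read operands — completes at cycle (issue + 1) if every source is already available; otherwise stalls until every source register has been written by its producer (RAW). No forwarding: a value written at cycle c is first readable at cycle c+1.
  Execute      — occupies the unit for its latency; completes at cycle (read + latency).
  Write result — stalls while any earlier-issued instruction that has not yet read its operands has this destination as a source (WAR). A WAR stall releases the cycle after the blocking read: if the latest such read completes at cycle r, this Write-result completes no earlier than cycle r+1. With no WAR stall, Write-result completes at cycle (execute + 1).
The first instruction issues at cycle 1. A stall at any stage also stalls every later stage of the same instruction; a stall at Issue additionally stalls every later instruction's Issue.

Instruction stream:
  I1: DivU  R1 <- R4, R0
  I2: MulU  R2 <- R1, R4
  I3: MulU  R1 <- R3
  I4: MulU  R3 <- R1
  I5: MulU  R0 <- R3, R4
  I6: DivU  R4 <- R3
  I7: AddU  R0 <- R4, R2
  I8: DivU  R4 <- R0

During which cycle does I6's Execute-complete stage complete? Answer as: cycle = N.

I1  is:1  ro:2  ex:9  wr:10
I2  is:2  ro:11  ex:14  wr:15  — RAW R1: wait I1 write@10
I3  is:16  ro:17  ex:20  wr:21  — struct: MulU busy until I2 writes@15
I4  is:22  ro:23  ex:26  wr:27  — struct: MulU busy until I3 writes@21
I5  is:28  ro:29  ex:32  wr:33  — struct: MulU busy until I4 writes@27
I6  is:29  ro:30  ex:37  wr:38
I7  is:34  ro:39  ex:41  wr:42  — WAW R0: wait I5 write@33, RAW R4: wait I6 write@38
I8  is:39  ro:43  ex:50  wr:51  — struct: DivU busy until I6 writes@38, RAW R0: wait I7 write@42

cycle = 37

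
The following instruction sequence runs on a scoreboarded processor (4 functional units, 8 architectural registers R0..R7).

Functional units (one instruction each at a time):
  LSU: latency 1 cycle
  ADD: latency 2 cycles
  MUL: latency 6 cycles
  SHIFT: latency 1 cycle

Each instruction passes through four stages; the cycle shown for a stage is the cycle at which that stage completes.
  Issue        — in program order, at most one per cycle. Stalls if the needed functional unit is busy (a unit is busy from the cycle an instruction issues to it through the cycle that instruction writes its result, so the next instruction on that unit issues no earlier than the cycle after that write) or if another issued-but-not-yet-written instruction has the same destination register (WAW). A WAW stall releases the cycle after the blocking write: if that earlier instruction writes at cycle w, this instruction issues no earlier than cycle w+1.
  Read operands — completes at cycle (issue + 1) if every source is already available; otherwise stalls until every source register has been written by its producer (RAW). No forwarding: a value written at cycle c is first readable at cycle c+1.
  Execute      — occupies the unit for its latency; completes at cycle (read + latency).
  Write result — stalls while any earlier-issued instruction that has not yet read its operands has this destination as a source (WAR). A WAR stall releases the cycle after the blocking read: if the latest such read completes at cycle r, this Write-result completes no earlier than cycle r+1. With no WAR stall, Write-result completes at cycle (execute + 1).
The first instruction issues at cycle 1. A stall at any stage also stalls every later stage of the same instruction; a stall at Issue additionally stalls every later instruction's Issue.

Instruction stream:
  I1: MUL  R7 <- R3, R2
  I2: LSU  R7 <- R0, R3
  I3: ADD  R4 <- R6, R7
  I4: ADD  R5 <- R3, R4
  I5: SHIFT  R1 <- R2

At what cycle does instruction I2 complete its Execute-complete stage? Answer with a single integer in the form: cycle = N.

cycle = 12

1) issue 1, read 2, done 8, write 9
2) issue 10, read 11, done 12, write 13  <WAW R7: wait I1 write@9>
3) issue 11, read 14, done 16, write 17  <RAW R7: wait I2 write@13>
4) issue 18, read 19, done 21, write 22  <struct: ADD busy until I3 writes@17>
5) issue 19, read 20, done 21, write 22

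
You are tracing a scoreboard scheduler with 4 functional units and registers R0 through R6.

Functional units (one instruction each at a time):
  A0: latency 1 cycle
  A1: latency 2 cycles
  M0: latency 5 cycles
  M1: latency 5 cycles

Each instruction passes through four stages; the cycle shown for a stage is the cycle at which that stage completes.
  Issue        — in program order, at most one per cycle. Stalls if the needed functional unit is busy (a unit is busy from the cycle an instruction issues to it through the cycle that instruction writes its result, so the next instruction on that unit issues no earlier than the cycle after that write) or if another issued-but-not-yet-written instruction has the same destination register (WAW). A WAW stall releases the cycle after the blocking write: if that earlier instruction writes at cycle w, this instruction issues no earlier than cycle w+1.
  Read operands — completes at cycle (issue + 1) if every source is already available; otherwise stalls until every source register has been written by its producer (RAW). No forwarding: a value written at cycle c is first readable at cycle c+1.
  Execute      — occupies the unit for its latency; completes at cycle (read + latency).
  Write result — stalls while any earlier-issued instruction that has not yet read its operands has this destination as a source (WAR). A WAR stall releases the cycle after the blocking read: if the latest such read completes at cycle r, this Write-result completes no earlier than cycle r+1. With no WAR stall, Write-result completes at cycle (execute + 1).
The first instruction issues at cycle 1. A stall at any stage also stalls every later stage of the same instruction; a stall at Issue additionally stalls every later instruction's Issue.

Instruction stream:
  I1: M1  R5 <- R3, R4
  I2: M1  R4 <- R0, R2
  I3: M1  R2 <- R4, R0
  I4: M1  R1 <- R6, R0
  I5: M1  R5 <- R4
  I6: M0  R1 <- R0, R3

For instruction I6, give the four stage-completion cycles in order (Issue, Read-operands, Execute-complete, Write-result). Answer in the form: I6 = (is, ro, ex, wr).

I6 = (34, 35, 40, 41)

1) issue 1, read 2, done 7, write 8
2) issue 9, read 10, done 15, write 16  <struct: M1 busy until I1 writes@8>
3) issue 17, read 18, done 23, write 24  <struct: M1 busy until I2 writes@16>
4) issue 25, read 26, done 31, write 32  <struct: M1 busy until I3 writes@24>
5) issue 33, read 34, done 39, write 40  <struct: M1 busy until I4 writes@32>
6) issue 34, read 35, done 40, write 41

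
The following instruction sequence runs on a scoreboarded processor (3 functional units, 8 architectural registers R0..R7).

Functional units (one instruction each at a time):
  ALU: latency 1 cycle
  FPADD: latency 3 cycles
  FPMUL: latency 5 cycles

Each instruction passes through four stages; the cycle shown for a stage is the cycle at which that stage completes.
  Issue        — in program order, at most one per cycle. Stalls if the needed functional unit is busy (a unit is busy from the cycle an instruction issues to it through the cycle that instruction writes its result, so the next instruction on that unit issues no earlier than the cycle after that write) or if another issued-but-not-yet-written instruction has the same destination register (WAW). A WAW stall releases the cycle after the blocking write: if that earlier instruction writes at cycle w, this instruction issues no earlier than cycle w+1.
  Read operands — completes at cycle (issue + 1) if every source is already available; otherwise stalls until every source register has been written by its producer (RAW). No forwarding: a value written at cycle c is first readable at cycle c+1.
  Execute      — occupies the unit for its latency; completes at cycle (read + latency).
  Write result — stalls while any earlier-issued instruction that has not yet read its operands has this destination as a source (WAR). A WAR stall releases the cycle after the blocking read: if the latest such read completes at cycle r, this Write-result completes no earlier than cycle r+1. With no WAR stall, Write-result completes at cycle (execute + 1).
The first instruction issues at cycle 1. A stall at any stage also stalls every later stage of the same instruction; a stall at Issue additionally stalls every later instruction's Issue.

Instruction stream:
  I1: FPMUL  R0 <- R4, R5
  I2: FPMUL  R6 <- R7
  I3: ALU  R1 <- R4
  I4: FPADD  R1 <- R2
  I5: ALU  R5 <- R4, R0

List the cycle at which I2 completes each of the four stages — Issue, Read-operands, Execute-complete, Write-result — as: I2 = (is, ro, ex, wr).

I2 = (9, 10, 15, 16)

I1  is:1  ro:2  ex:7  wr:8
I2  is:9  ro:10  ex:15  wr:16  — struct: FPMUL busy until I1 writes@8
I3  is:10  ro:11  ex:12  wr:13
I4  is:14  ro:15  ex:18  wr:19  — WAW R1: wait I3 write@13
I5  is:15  ro:16  ex:17  wr:18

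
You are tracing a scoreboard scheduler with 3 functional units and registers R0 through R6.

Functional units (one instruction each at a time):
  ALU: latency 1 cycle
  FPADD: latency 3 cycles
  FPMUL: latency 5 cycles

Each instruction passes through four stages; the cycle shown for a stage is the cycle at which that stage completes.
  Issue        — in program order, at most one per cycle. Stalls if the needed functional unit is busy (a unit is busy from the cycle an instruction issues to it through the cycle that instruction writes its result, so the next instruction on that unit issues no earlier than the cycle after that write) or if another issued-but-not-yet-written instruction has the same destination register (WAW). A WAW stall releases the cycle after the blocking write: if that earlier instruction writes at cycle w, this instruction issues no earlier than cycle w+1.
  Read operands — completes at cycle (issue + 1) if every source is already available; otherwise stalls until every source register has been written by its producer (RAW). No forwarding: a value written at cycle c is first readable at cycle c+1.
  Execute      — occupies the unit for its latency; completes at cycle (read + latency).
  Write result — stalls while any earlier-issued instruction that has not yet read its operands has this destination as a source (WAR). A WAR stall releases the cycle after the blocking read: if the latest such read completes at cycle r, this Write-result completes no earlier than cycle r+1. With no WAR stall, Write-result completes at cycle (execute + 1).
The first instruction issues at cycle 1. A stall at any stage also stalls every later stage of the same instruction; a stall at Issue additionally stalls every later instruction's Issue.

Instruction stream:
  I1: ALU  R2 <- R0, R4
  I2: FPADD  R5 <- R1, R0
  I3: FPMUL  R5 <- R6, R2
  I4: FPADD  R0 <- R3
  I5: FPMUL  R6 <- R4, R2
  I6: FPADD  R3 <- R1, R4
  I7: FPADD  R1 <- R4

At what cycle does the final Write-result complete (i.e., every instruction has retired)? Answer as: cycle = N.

cycle = 28

I1 -> (1, 2, 3, 4)
I2 -> (2, 3, 6, 7)
I3 -> (8, 9, 14, 15)  // WAW R5: wait I2 write@7
I4 -> (9, 10, 13, 14)
I5 -> (16, 17, 22, 23)  // struct: FPMUL busy until I3 writes@15
I6 -> (17, 18, 21, 22)
I7 -> (23, 24, 27, 28)  // struct: FPADD busy until I6 writes@22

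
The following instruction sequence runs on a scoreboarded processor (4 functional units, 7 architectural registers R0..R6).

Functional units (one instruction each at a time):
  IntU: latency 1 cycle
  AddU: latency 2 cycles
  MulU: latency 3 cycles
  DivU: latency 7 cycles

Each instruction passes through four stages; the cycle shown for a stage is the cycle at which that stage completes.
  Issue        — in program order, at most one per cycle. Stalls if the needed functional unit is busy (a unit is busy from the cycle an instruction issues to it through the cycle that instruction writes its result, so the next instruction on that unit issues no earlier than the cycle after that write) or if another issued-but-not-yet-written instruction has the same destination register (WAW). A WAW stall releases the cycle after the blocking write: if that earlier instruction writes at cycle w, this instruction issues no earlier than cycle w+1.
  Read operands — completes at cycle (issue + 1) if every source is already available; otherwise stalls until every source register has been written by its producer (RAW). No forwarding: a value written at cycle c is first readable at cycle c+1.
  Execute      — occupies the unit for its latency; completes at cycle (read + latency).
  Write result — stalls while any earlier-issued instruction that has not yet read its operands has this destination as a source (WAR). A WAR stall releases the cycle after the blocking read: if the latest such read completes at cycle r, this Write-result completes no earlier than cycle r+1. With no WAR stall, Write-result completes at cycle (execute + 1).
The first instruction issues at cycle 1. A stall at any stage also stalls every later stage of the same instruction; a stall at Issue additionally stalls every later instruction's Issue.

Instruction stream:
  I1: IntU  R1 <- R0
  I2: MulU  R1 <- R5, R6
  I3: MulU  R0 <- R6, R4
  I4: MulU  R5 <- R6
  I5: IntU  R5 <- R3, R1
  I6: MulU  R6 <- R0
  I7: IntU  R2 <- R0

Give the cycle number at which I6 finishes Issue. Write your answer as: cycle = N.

[1] I1 issues→IntU
[2] I1 reads
[3] I1 exec-done
[4] I1 writes R1
[5] I2 issues→MulU
[6] I2 reads
[9] I2 exec-done
[10] I2 writes R1
[11] I3 issues→MulU
[12] I3 reads
[15] I3 exec-done
[16] I3 writes R0
[17] I4 issues→MulU
[18] I4 reads
[21] I4 exec-done
[22] I4 writes R5
[23] I5 issues→IntU
[24] I5 reads | I6 issues→MulU
[25] I5 exec-done | I6 reads
[26] I5 writes R5
[27] I7 issues→IntU
[28] I6 exec-done | I7 reads
[29] I6 writes R6 | I7 exec-done
[30] I7 writes R2

cycle = 24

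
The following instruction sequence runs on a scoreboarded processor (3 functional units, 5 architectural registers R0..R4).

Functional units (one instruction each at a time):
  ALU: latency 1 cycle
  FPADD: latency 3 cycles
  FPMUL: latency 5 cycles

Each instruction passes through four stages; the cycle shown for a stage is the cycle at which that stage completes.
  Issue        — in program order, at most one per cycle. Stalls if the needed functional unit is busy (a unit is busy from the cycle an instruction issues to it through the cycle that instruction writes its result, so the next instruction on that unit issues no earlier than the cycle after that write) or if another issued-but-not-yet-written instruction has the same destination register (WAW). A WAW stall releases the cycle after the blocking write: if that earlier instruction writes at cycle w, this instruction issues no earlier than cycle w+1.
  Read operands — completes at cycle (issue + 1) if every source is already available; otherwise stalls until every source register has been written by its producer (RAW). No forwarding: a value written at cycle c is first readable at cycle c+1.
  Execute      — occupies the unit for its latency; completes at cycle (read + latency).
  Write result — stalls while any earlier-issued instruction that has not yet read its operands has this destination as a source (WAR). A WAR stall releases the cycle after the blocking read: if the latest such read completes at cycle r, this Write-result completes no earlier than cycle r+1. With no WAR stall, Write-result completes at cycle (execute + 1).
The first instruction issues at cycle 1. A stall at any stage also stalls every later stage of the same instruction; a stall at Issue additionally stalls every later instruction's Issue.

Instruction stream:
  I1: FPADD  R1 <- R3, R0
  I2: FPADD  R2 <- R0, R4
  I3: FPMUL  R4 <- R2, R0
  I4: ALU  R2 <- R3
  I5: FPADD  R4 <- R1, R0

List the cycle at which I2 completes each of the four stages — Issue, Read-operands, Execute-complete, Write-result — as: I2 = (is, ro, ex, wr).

I2 = (7, 8, 11, 12)

[I1] 1/2/5/6
[I2] 7/8/11/12  (struct: FPADD busy until I1 writes@6)
[I3] 8/13/18/19  (RAW R2: wait I2 write@12)
[I4] 13/14/15/16  (WAW R2: wait I2 write@12)
[I5] 20/21/24/25  (WAW R4: wait I3 write@19)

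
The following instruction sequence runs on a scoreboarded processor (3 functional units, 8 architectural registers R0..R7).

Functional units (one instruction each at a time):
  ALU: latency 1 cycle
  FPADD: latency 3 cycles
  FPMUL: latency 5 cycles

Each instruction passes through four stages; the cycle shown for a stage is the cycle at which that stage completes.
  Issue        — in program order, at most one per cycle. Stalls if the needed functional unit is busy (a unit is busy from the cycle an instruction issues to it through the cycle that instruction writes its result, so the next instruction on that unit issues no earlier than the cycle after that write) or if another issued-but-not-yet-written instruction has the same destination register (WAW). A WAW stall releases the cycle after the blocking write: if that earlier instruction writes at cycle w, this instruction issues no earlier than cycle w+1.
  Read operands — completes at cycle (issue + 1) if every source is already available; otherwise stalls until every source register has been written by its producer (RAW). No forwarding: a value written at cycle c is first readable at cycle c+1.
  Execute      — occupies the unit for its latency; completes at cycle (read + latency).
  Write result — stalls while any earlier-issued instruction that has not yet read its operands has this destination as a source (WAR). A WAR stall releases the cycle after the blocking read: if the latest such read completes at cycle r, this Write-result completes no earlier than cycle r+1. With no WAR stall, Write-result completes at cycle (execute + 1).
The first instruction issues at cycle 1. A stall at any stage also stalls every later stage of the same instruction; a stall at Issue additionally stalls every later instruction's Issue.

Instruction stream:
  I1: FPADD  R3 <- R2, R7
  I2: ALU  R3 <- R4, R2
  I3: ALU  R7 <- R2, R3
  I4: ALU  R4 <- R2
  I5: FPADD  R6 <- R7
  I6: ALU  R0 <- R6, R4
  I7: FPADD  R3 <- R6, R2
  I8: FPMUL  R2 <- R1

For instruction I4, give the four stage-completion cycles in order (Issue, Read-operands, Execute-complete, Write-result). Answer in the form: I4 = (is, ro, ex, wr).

[I1] 1/2/5/6
[I2] 7/8/9/10  (WAW R3: wait I1 write@6)
[I3] 11/12/13/14  (struct: ALU busy until I2 writes@10)
[I4] 15/16/17/18  (struct: ALU busy until I3 writes@14)
[I5] 16/17/20/21
[I6] 19/22/23/24  (struct: ALU busy until I4 writes@18; RAW R6: wait I5 write@21)
[I7] 22/23/26/27  (struct: FPADD busy until I5 writes@21)
[I8] 23/24/29/30

I4 = (15, 16, 17, 18)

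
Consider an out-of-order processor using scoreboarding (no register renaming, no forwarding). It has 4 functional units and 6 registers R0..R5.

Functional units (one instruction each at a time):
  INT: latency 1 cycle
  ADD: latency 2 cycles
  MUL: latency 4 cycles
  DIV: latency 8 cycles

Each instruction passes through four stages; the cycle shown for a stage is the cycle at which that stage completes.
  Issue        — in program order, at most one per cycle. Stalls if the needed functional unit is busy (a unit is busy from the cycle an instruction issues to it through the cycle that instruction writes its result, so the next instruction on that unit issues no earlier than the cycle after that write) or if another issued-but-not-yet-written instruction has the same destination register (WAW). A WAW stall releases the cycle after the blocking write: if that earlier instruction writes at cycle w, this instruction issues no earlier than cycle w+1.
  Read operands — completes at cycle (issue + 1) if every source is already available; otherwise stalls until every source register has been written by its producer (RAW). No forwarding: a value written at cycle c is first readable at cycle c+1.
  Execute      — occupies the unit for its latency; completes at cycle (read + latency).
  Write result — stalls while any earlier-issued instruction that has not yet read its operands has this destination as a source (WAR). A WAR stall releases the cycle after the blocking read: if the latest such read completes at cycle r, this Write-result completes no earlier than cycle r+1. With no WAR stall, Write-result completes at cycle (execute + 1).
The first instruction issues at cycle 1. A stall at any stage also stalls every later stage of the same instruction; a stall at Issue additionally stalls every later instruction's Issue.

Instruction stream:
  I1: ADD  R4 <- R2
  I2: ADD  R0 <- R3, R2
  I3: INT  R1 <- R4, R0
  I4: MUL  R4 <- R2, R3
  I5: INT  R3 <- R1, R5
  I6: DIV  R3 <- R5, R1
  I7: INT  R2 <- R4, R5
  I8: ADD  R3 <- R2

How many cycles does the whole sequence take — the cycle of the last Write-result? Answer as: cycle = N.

cycle = 33

cycle 1: issue I1 (ADD)
cycle 2: I1 read-ops
cycle 4: I1 finished on ADD
cycle 5: I1→R4
cycle 6: issue I2 (ADD)
cycle 7: I2 read-ops | issue I3 (INT)
cycle 8: issue I4 (MUL)
cycle 9: I2 finished on ADD | I4 read-ops
cycle 10: I2→R0
cycle 11: I3 read-ops
cycle 12: I3 finished on INT
cycle 13: I3→R1 | I4 finished on MUL
cycle 14: I4→R4 | issue I5 (INT)
cycle 15: I5 read-ops
cycle 16: I5 finished on INT
cycle 17: I5→R3
cycle 18: issue I6 (DIV)
cycle 19: I6 read-ops | issue I7 (INT)
cycle 20: I7 read-ops
cycle 21: I7 finished on INT
cycle 22: I7→R2
cycle 27: I6 finished on DIV
cycle 28: I6→R3
cycle 29: issue I8 (ADD)
cycle 30: I8 read-ops
cycle 32: I8 finished on ADD
cycle 33: I8→R3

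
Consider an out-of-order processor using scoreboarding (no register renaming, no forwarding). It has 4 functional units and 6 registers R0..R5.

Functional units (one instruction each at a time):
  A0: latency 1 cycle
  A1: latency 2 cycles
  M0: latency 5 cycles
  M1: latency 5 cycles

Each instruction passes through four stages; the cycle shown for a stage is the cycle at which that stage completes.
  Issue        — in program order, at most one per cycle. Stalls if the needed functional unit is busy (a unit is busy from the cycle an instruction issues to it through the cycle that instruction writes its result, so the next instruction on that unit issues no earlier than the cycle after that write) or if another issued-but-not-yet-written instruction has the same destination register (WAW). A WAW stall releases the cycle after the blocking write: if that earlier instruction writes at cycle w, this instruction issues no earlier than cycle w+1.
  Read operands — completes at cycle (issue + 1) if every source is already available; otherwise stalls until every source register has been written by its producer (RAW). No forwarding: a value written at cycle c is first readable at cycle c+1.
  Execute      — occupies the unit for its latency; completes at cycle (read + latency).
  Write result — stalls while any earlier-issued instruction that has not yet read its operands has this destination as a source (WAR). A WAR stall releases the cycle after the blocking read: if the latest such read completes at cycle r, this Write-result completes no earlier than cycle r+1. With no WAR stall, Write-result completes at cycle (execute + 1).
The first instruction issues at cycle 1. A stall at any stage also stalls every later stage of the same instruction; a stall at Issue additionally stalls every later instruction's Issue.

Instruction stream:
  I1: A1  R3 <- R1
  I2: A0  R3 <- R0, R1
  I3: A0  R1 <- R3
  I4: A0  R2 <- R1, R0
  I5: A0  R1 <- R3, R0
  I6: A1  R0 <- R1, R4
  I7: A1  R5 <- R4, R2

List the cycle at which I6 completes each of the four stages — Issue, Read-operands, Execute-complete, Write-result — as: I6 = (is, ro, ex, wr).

I6 = (19, 22, 24, 25)

cycle 1: I1 issues→A1
cycle 2: I1 reads
cycle 4: I1 exec-done
cycle 5: I1 writes R3
cycle 6: I2 issues→A0
cycle 7: I2 reads
cycle 8: I2 exec-done
cycle 9: I2 writes R3
cycle 10: I3 issues→A0
cycle 11: I3 reads
cycle 12: I3 exec-done
cycle 13: I3 writes R1
cycle 14: I4 issues→A0
cycle 15: I4 reads
cycle 16: I4 exec-done
cycle 17: I4 writes R2
cycle 18: I5 issues→A0
cycle 19: I5 reads; I6 issues→A1
cycle 20: I5 exec-done
cycle 21: I5 writes R1
cycle 22: I6 reads
cycle 24: I6 exec-done
cycle 25: I6 writes R0
cycle 26: I7 issues→A1
cycle 27: I7 reads
cycle 29: I7 exec-done
cycle 30: I7 writes R5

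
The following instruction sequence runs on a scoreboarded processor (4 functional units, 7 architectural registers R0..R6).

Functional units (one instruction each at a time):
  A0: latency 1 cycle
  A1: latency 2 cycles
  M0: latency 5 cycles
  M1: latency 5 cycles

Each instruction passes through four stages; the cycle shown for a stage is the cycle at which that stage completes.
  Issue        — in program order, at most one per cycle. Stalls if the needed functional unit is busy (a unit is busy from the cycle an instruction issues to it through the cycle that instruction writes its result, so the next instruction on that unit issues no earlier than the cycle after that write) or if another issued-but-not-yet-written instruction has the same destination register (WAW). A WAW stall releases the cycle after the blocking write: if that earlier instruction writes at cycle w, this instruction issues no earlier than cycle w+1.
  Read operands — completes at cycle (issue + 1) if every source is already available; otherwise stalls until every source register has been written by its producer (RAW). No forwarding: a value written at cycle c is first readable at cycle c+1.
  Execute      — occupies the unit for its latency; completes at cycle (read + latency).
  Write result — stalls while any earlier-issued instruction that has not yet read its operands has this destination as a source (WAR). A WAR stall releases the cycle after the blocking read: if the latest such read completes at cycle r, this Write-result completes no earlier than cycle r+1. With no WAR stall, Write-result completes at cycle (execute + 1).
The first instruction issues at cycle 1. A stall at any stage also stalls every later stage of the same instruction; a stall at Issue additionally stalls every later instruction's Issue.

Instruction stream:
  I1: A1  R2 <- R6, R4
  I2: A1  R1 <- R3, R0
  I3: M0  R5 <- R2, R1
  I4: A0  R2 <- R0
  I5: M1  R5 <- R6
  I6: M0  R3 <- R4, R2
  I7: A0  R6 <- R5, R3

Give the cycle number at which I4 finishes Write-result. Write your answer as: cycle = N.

cycle = 12

1) issue 1, read 2, done 4, write 5
2) issue 6, read 7, done 9, write 10  <struct: A1 busy until I1 writes@5>
3) issue 7, read 11, done 16, write 17  <RAW R1: wait I2 write@10>
4) issue 8, read 9, done 10, write 12  <WAR R2: wait I3 read@11>
5) issue 18, read 19, done 24, write 25  <WAW R5: wait I3 write@17>
6) issue 19, read 20, done 25, write 26
7) issue 20, read 27, done 28, write 29  <RAW R3: wait I6 write@26>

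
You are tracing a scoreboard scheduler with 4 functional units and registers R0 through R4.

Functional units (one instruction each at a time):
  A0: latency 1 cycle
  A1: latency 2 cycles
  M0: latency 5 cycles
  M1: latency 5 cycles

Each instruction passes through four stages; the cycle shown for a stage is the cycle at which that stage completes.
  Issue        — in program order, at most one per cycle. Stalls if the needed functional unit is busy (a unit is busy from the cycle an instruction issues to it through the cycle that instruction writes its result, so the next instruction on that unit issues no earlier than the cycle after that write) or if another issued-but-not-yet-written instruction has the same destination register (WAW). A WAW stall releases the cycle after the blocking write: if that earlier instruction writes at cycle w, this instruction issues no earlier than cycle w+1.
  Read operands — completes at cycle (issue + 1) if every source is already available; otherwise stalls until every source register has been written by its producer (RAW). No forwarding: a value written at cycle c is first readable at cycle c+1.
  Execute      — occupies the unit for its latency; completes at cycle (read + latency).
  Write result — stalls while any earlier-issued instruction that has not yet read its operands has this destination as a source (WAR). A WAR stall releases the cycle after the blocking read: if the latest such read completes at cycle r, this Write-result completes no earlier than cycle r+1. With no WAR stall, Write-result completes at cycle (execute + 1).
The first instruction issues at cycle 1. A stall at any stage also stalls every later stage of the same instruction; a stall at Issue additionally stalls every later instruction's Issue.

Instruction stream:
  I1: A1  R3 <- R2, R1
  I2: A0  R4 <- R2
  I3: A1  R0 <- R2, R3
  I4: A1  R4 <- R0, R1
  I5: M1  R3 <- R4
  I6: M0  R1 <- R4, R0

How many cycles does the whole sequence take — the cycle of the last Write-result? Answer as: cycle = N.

t=1  I1 issues→A1
t=2  I1 reads · I2 issues→A0
t=3  I2 reads
t=4  I1 exec-done · I2 exec-done
t=5  I1 writes R3 · I2 writes R4
t=6  I3 issues→A1
t=7  I3 reads
t=9  I3 exec-done
t=10  I3 writes R0
t=11  I4 issues→A1
t=12  I4 reads · I5 issues→M1
t=13  I6 issues→M0
t=14  I4 exec-done
t=15  I4 writes R4
t=16  I5 reads · I6 reads
t=21  I5 exec-done · I6 exec-done
t=22  I5 writes R3 · I6 writes R1

cycle = 22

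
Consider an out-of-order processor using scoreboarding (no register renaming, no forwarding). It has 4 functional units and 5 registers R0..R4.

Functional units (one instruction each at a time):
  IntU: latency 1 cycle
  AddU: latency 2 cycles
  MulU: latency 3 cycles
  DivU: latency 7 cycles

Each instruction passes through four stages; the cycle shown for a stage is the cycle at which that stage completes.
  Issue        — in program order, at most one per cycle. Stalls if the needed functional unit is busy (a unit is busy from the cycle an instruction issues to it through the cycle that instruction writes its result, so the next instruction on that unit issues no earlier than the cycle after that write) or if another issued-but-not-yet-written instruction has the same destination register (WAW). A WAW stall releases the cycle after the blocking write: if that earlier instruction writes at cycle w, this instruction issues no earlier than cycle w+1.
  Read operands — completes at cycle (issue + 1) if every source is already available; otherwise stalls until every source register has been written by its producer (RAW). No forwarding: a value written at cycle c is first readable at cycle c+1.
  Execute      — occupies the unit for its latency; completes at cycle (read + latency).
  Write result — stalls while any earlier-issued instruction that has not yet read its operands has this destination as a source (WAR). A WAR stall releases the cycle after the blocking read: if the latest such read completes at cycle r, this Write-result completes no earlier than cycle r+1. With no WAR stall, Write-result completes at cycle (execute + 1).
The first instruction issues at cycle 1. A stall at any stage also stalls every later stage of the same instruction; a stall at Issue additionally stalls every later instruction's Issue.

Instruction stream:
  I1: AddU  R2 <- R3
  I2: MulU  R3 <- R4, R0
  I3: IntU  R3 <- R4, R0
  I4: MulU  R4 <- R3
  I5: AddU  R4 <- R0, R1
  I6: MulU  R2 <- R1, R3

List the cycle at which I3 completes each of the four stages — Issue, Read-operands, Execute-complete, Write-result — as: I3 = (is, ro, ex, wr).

  I1 | 1 | 2 | 4 | 5
  I2 | 2 | 3 | 6 | 7
  I3 | 8 | 9 | 10 | 11   WAW R3: wait I2 write@7
  I4 | 9 | 12 | 15 | 16   RAW R3: wait I3 write@11
  I5 | 17 | 18 | 20 | 21   WAW R4: wait I4 write@16
  I6 | 18 | 19 | 22 | 23

I3 = (8, 9, 10, 11)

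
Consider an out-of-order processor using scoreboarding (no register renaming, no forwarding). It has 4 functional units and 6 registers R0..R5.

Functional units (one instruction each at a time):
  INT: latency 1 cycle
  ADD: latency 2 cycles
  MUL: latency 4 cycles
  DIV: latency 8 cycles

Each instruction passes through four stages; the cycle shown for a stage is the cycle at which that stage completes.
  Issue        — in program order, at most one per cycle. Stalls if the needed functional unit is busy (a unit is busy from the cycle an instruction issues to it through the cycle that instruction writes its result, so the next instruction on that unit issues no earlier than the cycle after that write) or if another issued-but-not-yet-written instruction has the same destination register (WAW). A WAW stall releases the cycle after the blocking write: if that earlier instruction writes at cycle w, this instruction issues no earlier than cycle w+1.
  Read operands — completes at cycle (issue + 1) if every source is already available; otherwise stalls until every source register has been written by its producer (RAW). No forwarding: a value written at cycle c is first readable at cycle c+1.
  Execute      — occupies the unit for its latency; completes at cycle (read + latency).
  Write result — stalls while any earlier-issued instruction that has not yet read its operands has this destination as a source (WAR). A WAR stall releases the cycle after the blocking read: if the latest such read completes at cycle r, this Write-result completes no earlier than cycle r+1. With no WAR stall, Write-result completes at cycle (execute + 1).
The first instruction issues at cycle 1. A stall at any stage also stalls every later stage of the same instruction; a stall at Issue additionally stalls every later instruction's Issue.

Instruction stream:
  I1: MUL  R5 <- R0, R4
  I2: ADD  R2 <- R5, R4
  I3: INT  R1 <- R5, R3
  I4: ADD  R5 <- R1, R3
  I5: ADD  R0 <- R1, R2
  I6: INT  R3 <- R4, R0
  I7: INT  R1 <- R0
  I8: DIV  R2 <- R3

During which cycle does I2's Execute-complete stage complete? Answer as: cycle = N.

1) issue 1, read 2, done 6, write 7
2) issue 2, read 8, done 10, write 11  <RAW R5: wait I1 write@7>
3) issue 3, read 8, done 9, write 10  <RAW R5: wait I1 write@7>
4) issue 12, read 13, done 15, write 16  <struct: ADD busy until I2 writes@11>
5) issue 17, read 18, done 20, write 21  <struct: ADD busy until I4 writes@16>
6) issue 18, read 22, done 23, write 24  <RAW R0: wait I5 write@21>
7) issue 25, read 26, done 27, write 28  <struct: INT busy until I6 writes@24>
8) issue 26, read 27, done 35, write 36

cycle = 10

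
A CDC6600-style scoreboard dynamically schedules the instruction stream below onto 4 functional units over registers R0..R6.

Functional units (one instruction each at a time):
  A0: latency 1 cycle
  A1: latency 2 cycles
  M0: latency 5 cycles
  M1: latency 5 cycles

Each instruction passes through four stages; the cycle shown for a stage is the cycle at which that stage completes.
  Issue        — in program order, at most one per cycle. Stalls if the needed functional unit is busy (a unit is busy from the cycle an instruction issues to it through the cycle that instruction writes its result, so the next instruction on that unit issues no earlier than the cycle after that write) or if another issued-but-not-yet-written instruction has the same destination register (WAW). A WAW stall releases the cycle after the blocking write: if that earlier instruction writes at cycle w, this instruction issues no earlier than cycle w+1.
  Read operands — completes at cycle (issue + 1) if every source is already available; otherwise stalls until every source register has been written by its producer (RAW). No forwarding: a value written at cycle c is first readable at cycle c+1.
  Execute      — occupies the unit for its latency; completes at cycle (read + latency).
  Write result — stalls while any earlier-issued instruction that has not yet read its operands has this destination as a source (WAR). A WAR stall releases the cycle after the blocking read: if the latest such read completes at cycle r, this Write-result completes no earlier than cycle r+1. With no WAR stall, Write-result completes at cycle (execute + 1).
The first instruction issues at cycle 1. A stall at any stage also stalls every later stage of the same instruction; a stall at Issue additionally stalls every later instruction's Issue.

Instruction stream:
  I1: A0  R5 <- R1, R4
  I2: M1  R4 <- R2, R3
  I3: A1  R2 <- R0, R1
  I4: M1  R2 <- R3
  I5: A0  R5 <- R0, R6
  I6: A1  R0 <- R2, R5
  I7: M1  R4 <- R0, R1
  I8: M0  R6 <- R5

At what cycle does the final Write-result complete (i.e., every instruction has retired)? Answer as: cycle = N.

cycle = 28

[I1] 1/2/3/4
[I2] 2/3/8/9
[I3] 3/4/6/7
[I4] 10/11/16/17  (struct: M1 busy until I2 writes@9)
[I5] 11/12/13/14
[I6] 12/18/20/21  (RAW R2: wait I4 write@17)
[I7] 18/22/27/28  (struct: M1 busy until I4 writes@17; RAW R0: wait I6 write@21)
[I8] 19/20/25/26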